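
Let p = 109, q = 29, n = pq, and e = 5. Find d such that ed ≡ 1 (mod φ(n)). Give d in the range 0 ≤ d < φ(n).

φ(n) = (p−1)(q−1) = 108·28 = 3024.
Need d with 5·d ≡ 1 (mod 3024). Apply the extended Euclidean algorithm:
3024 = 604×5 + 4
5 = 1×4 + 1
4 = 4×1 + 0
Back-substitute:
1 = 5 − 4
1 = −3024 + 605·5
So 5·605 ≡ 1 (mod 3024), hence d = 605.

605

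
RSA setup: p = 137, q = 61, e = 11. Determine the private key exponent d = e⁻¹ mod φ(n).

4451

φ(n) = (p−1)(q−1) = 136·60 = 8160.
Need d with 11·d ≡ 1 (mod 8160). Apply the extended Euclidean algorithm:
8160 = 741·11 + 9
11 = 1·9 + 2
9 = 4·2 + 1
2 = 2·1 + 0
Back-substitute:
1 = 9 − 4·2
1 = −4·11 + 5·9
1 = 5·8160 − 3709·11
So 11·(-3709) ≡ 1 (mod 8160), hence d ≡ -3709 ≡ 4451 (mod 8160).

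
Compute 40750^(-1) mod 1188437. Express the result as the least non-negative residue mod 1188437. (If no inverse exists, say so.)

645314

gcd(1188437, 40750) by repeated division:
1188437 = 29*40750 + 6687
40750 = 6*6687 + 628
6687 = 10*628 + 407
628 = 1*407 + 221
407 = 1*221 + 186
221 = 1*186 + 35
186 = 5*35 + 11
35 = 3*11 + 2
11 = 5*2 + 1
2 = 2*1 + 0
Since gcd(40750, 1188437) = 1, back-substitute to write 1 as a combination:
1 = 11 − 5·2
1 = −5·35 + 16·11
1 = 16·186 − 85·35
1 = −85·221 + 101·186
1 = 101·407 − 186·221
1 = −186·628 + 287·407
1 = 287·6687 − 3056·628
1 = −3056·40750 + 18623·6687
1 = 18623·1188437 − 543123·40750
Thus 40750·(-543123) ≡ 1 (mod 1188437); reducing, -543123 mod 1188437 = 645314.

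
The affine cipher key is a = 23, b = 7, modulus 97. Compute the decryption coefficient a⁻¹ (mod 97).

gcd(97, 23) by repeated division:
97 = 4*23 + 5
23 = 4*5 + 3
5 = 1*3 + 2
3 = 1*2 + 1
2 = 2*1 + 0
gcd = 1, so the inverse exists. Back-substitute:
1 = 3 − 2
1 = −5 + 2·3
1 = 2·23 − 9·5
1 = −9·97 + 38·23
So 23·38 ≡ 1 (mod 97).

38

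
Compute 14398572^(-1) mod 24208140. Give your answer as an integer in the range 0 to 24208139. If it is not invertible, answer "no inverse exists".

no inverse exists

Compute gcd(14398572, 24208140):
24208140 = 1·14398572 + 9809568
14398572 = 1·9809568 + 4589004
9809568 = 2·4589004 + 631560
4589004 = 7·631560 + 168084
631560 = 3·168084 + 127308
168084 = 1·127308 + 40776
127308 = 3·40776 + 4980
40776 = 8·4980 + 936
4980 = 5·936 + 300
936 = 3·300 + 36
300 = 8·36 + 12
36 = 3·12 + 0
The gcd is 12, not 1, hence no inverse exists.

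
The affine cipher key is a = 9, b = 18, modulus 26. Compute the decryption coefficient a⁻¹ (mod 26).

Extended Euclidean algorithm:
26 = 2×9 + 8
9 = 1×8 + 1
8 = 8×1 + 0
The gcd is 1. Working backward:
1 = 9 − 8
1 = −26 + 3·9
So 9·3 ≡ 1 (mod 26).

3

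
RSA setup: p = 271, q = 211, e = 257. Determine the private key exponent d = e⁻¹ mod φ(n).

11693

φ(n) = (p−1)(q−1) = 270·210 = 56700.
Need d with 257·d ≡ 1 (mod 56700). Apply the extended Euclidean algorithm:
56700 = 220*257 + 160
257 = 1*160 + 97
160 = 1*97 + 63
97 = 1*63 + 34
63 = 1*34 + 29
34 = 1*29 + 5
29 = 5*5 + 4
5 = 1*4 + 1
4 = 4*1 + 0
Back-substitute:
1 = 5 − 4
1 = −29 + 6·5
1 = 6·34 − 7·29
1 = −7·63 + 13·34
1 = 13·97 − 20·63
1 = −20·160 + 33·97
1 = 33·257 − 53·160
1 = −53·56700 + 11693·257
So 257·11693 ≡ 1 (mod 56700), hence d = 11693.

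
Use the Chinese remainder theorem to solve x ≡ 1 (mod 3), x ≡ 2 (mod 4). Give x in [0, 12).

10

Write x = 1 + 3·k. Then 3·k ≡ 2 − 1 ≡ 1 (mod 4).
Need 3⁻¹ mod 4. Extended Euclid on (4, 3):
4 = 1·3 + 1
3 = 3·1 + 0
Back-substitute:
1 = 4 − 3
3⁻¹ ≡ 3 (mod 4), so k ≡ 3·1 ≡ 3 (mod 4).
x = 1 + 3·3 = 10.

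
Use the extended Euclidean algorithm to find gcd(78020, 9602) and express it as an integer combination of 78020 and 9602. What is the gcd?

Apply Euclid's algorithm to 78020 and 9602:
78020 = 8×9602 + 1204
9602 = 7×1204 + 1174
1204 = 1×1174 + 30
1174 = 39×30 + 4
30 = 7×4 + 2
4 = 2×2 + 0
gcd(78020, 9602) = 2.
Back-substituting:
2 = 30 − 7·4
2 = −7·1174 + 274·30
2 = 274·1204 − 281·1174
2 = −281·9602 + 2241·1204
2 = 2241·78020 − 18209·9602
So 2 = (2241)·78020 + (-18209)·9602.

2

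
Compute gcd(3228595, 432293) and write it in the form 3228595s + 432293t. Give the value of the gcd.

Euclidean algorithm:
3228595 = 7×432293 + 202544
432293 = 2×202544 + 27205
202544 = 7×27205 + 12109
27205 = 2×12109 + 2987
12109 = 4×2987 + 161
2987 = 18×161 + 89
161 = 1×89 + 72
89 = 1×72 + 17
72 = 4×17 + 4
17 = 4×4 + 1
4 = 4×1 + 0
gcd(3228595, 432293) = 1.
Express as a combination:
1 = 17 − 4·4
1 = −4·72 + 17·17
1 = 17·89 − 21·72
1 = −21·161 + 38·89
1 = 38·2987 − 705·161
1 = −705·12109 + 2858·2987
1 = 2858·27205 − 6421·12109
1 = −6421·202544 + 47805·27205
1 = 47805·432293 − 102031·202544
1 = −102031·3228595 + 762022·432293
So 1 = (-102031)·3228595 + (762022)·432293.

1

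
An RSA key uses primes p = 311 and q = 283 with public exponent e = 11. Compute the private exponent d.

55631

φ(n) = (p−1)(q−1) = 310·282 = 87420.
Need d with 11·d ≡ 1 (mod 87420). Apply the extended Euclidean algorithm:
87420 = 7947×11 + 3
11 = 3×3 + 2
3 = 1×2 + 1
2 = 2×1 + 0
Back-substitute:
1 = 3 − 2
1 = −11 + 4·3
1 = 4·87420 − 31789·11
So 11·(-31789) ≡ 1 (mod 87420), hence d ≡ -31789 ≡ 55631 (mod 87420).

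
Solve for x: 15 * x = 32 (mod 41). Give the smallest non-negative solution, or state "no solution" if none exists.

First find gcd(15, 41):
41 = 2*15 + 11
15 = 1*11 + 4
11 = 2*4 + 3
4 = 1*3 + 1
3 = 3*1 + 0
gcd = 1, so a unique solution mod 41 exists.
Back-substitute for the Bézout coefficients:
1 = 4 − 3
1 = −11 + 3·4
1 = 3·15 − 4·11
1 = −4·41 + 11·15
So 15·(11) ≡ 1 (mod 41), giving 15⁻¹ ≡ 11.
x ≡ 15⁻¹·32 ≡ 11·32 ≡ 24 (mod 41).

24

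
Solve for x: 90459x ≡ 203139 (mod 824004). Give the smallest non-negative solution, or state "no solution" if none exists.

52061

First find gcd(90459, 824004):
824004 = 9*90459 + 9873
90459 = 9*9873 + 1602
9873 = 6*1602 + 261
1602 = 6*261 + 36
261 = 7*36 + 9
36 = 4*9 + 0
gcd = 9 and 9 | 203139, so solutions exist. Divide through by 9: 10051x ≡ 22571 (mod 91556).
Now find 10051⁻¹ mod 91556:
91556 = 9·10051 + 1097
10051 = 9·1097 + 178
1097 = 6·178 + 29
178 = 6·29 + 4
29 = 7·4 + 1
4 = 4·1 + 0
Back-substitute:
1 = 29 − 7·4
1 = −7·178 + 43·29
1 = 43·1097 − 265·178
1 = −265·10051 + 2428·1097
1 = 2428·91556 − 22117·10051
So 10051·(-22117) ≡ 1 (mod 91556), i.e. 10051⁻¹ ≡ 69439.
Then x ≡ 69439·22571 ≡ 52061 (mod 91556); the smallest non-negative solution is x = 52061.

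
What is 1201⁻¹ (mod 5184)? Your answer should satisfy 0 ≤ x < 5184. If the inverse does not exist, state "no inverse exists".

1105

Run Euclid on (5184, 1201):
5184 = 4·1201 + 380
1201 = 3·380 + 61
380 = 6·61 + 14
61 = 4·14 + 5
14 = 2·5 + 4
5 = 1·4 + 1
4 = 4·1 + 0
Since gcd(1201, 5184) = 1, back-substitute to write 1 as a combination:
1 = 5 − 4
1 = −14 + 3·5
1 = 3·61 − 13·14
1 = −13·380 + 81·61
1 = 81·1201 − 256·380
1 = −256·5184 + 1105·1201
So 1201·1105 ≡ 1 (mod 5184).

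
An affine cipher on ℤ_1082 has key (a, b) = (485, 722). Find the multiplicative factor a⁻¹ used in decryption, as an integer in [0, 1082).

1053

gcd(1082, 485) by repeated division:
1082 = 2*485 + 112
485 = 4*112 + 37
112 = 3*37 + 1
37 = 37*1 + 0
The gcd is 1. Working backward:
1 = 112 − 3·37
1 = −3·485 + 13·112
1 = 13·1082 − 29·485
Thus 485·(-29) ≡ 1 (mod 1082); reducing, -29 mod 1082 = 1053.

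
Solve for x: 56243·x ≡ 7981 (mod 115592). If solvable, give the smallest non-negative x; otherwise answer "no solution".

First find gcd(56243, 115592):
115592 = 2*56243 + 3106
56243 = 18*3106 + 335
3106 = 9*335 + 91
335 = 3*91 + 62
91 = 1*62 + 29
62 = 2*29 + 4
29 = 7*4 + 1
4 = 4*1 + 0
gcd = 1, so a unique solution mod 115592 exists.
Back-substitute for the Bézout coefficients:
1 = 29 − 7·4
1 = −7·62 + 15·29
1 = 15·91 − 22·62
1 = −22·335 + 81·91
1 = 81·3106 − 751·335
1 = −751·56243 + 13599·3106
1 = 13599·115592 − 27949·56243
So 56243·(-27949) ≡ 1 (mod 115592), giving 56243⁻¹ ≡ 87643.
x ≡ 56243⁻¹·7981 ≡ 87643·7981 ≡ 31591 (mod 115592).

31591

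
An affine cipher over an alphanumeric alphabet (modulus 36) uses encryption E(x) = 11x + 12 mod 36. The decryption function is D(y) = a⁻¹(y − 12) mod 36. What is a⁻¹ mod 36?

Apply the Euclidean algorithm to 36 and 11:
36 = 3*11 + 3
11 = 3*3 + 2
3 = 1*2 + 1
2 = 2*1 + 0
The gcd is 1. Working backward:
1 = 3 − 2
1 = −11 + 4·3
1 = 4·36 − 13·11
Thus 11·(-13) ≡ 1 (mod 36); reducing, -13 mod 36 = 23.

23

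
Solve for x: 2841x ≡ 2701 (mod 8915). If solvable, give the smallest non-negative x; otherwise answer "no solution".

3186

First find gcd(2841, 8915):
8915 = 3·2841 + 392
2841 = 7·392 + 97
392 = 4·97 + 4
97 = 24·4 + 1
4 = 4·1 + 0
gcd = 1, so a unique solution mod 8915 exists.
Back-substitute for the Bézout coefficients:
1 = 97 − 24·4
1 = −24·392 + 97·97
1 = 97·2841 − 703·392
1 = −703·8915 + 2206·2841
So 2841·(2206) ≡ 1 (mod 8915), giving 2841⁻¹ ≡ 2206.
x ≡ 2841⁻¹·2701 ≡ 2206·2701 ≡ 3186 (mod 8915).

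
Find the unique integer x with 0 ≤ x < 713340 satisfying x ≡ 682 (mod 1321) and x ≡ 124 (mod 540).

Write x = 682 + 1321·k. Then 1321·k ≡ 124 − 682 ≡ 522 (mod 540).
Need 1321⁻¹ mod 540. Extended Euclid on (540, 241):
540 = 2·241 + 58
241 = 4·58 + 9
58 = 6·9 + 4
9 = 2·4 + 1
4 = 4·1 + 0
Back-substitute:
1 = 9 − 2·4
1 = −2·58 + 13·9
1 = 13·241 − 54·58
1 = −54·540 + 121·241
1321⁻¹ ≡ 121 (mod 540), so k ≡ 121·522 ≡ 522 (mod 540).
x = 682 + 1321·522 = 690244.

690244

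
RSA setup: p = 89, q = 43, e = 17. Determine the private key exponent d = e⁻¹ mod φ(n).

2609

φ(n) = (p−1)(q−1) = 88·42 = 3696.
Need d with 17·d ≡ 1 (mod 3696). Apply the extended Euclidean algorithm:
3696 = 217·17 + 7
17 = 2·7 + 3
7 = 2·3 + 1
3 = 3·1 + 0
Back-substitute:
1 = 7 − 2·3
1 = −2·17 + 5·7
1 = 5·3696 − 1087·17
So 17·(-1087) ≡ 1 (mod 3696), hence d ≡ -1087 ≡ 2609 (mod 3696).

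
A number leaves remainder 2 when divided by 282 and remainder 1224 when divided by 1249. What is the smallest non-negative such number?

236036

Write x = 2 + 282·k. Then 282·k ≡ 1224 − 2 ≡ 1222 (mod 1249).
Need 282⁻¹ mod 1249. Extended Euclid on (1249, 282):
1249 = 4×282 + 121
282 = 2×121 + 40
121 = 3×40 + 1
40 = 40×1 + 0
Back-substitute:
1 = 121 − 3·40
1 = −3·282 + 7·121
1 = 7·1249 − 31·282
282⁻¹ ≡ 1218 (mod 1249), so k ≡ 1218·1222 ≡ 837 (mod 1249).
x = 2 + 282·837 = 236036.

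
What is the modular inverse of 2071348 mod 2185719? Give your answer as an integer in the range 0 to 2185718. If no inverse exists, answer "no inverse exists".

Apply the Euclidean algorithm to 2185719 and 2071348:
2185719 = 1*2071348 + 114371
2071348 = 18*114371 + 12670
114371 = 9*12670 + 341
12670 = 37*341 + 53
341 = 6*53 + 23
53 = 2*23 + 7
23 = 3*7 + 2
7 = 3*2 + 1
2 = 2*1 + 0
Since gcd(2071348, 2185719) = 1, back-substitute to write 1 as a combination:
1 = 7 − 3·2
1 = −3·23 + 10·7
1 = 10·53 − 23·23
1 = −23·341 + 148·53
1 = 148·12670 − 5499·341
1 = −5499·114371 + 49639·12670
1 = 49639·2071348 − 899001·114371
1 = −899001·2185719 + 948640·2071348
So 2071348·948640 ≡ 1 (mod 2185719).

948640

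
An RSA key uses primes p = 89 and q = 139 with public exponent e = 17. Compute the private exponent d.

10001

φ(n) = (p−1)(q−1) = 88·138 = 12144.
Need d with 17·d ≡ 1 (mod 12144). Apply the extended Euclidean algorithm:
12144 = 714·17 + 6
17 = 2·6 + 5
6 = 1·5 + 1
5 = 5·1 + 0
Back-substitute:
1 = 6 − 5
1 = −17 + 3·6
1 = 3·12144 − 2143·17
So 17·(-2143) ≡ 1 (mod 12144), hence d ≡ -2143 ≡ 10001 (mod 12144).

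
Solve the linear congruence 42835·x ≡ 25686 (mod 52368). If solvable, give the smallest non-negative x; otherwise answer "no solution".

First find gcd(42835, 52368):
52368 = 1*42835 + 9533
42835 = 4*9533 + 4703
9533 = 2*4703 + 127
4703 = 37*127 + 4
127 = 31*4 + 3
4 = 1*3 + 1
3 = 3*1 + 0
gcd = 1, so a unique solution mod 52368 exists.
Back-substitute for the Bézout coefficients:
1 = 4 − 3
1 = −127 + 32·4
1 = 32·4703 − 1185·127
1 = −1185·9533 + 2402·4703
1 = 2402·42835 − 10793·9533
1 = −10793·52368 + 13195·42835
So 42835·(13195) ≡ 1 (mod 52368), giving 42835⁻¹ ≡ 13195.
x ≡ 42835⁻¹·25686 ≡ 13195·25686 ≡ 1074 (mod 52368).

1074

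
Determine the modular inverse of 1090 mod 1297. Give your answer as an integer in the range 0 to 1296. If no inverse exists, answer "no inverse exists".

Apply the Euclidean algorithm to 1297 and 1090:
1297 = 1*1090 + 207
1090 = 5*207 + 55
207 = 3*55 + 42
55 = 1*42 + 13
42 = 3*13 + 3
13 = 4*3 + 1
3 = 3*1 + 0
Since gcd(1090, 1297) = 1, back-substitute to write 1 as a combination:
1 = 13 − 4·3
1 = −4·42 + 13·13
1 = 13·55 − 17·42
1 = −17·207 + 64·55
1 = 64·1090 − 337·207
1 = −337·1297 + 401·1090
So 1090·401 ≡ 1 (mod 1297).

401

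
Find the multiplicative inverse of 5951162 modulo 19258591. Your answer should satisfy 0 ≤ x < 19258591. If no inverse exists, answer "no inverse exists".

Extended Euclidean algorithm:
19258591 = 3·5951162 + 1405105
5951162 = 4·1405105 + 330742
1405105 = 4·330742 + 82137
330742 = 4·82137 + 2194
82137 = 37·2194 + 959
2194 = 2·959 + 276
959 = 3·276 + 131
276 = 2·131 + 14
131 = 9·14 + 5
14 = 2·5 + 4
5 = 1·4 + 1
4 = 4·1 + 0
gcd = 1, so the inverse exists. Back-substitute:
1 = 5 − 4
1 = −14 + 3·5
1 = 3·131 − 28·14
1 = −28·276 + 59·131
1 = 59·959 − 205·276
1 = −205·2194 + 469·959
1 = 469·82137 − 17558·2194
1 = −17558·330742 + 70701·82137
1 = 70701·1405105 − 300362·330742
1 = −300362·5951162 + 1272149·1405105
1 = 1272149·19258591 − 4116809·5951162
Hence 5951162⁻¹ ≡ -4116809 ≡ 15141782 (mod 19258591).

15141782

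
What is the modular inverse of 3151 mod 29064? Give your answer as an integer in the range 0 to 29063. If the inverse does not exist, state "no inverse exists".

22303

Run Euclid on (29064, 3151):
29064 = 9*3151 + 705
3151 = 4*705 + 331
705 = 2*331 + 43
331 = 7*43 + 30
43 = 1*30 + 13
30 = 2*13 + 4
13 = 3*4 + 1
4 = 4*1 + 0
Since gcd(3151, 29064) = 1, back-substitute to write 1 as a combination:
1 = 13 − 3·4
1 = −3·30 + 7·13
1 = 7·43 − 10·30
1 = −10·331 + 77·43
1 = 77·705 − 164·331
1 = −164·3151 + 733·705
1 = 733·29064 − 6761·3151
So 3151·(-6761) ≡ 1 (mod 29064), and -6761 ≡ 22303 (mod 29064).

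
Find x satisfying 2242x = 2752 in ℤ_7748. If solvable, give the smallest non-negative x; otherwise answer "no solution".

First find gcd(2242, 7748):
7748 = 3*2242 + 1022
2242 = 2*1022 + 198
1022 = 5*198 + 32
198 = 6*32 + 6
32 = 5*6 + 2
6 = 3*2 + 0
gcd = 2 and 2 | 2752, so solutions exist. Divide through by 2: 1121x ≡ 1376 (mod 3874).
Now find 1121⁻¹ mod 3874:
3874 = 3×1121 + 511
1121 = 2×511 + 99
511 = 5×99 + 16
99 = 6×16 + 3
16 = 5×3 + 1
3 = 3×1 + 0
Back-substitute:
1 = 16 − 5·3
1 = −5·99 + 31·16
1 = 31·511 − 160·99
1 = −160·1121 + 351·511
1 = 351·3874 − 1213·1121
So 1121·(-1213) ≡ 1 (mod 3874), i.e. 1121⁻¹ ≡ 2661.
Then x ≡ 2661·1376 ≡ 606 (mod 3874); the smallest non-negative solution is x = 606.

606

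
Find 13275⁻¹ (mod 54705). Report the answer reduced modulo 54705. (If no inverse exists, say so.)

no inverse exists

Compute gcd(13275, 54705):
54705 = 4×13275 + 1605
13275 = 8×1605 + 435
1605 = 3×435 + 300
435 = 1×300 + 135
300 = 2×135 + 30
135 = 4×30 + 15
30 = 2×15 + 0
gcd(13275, 54705) = 15 ≠ 1, so 13275 has no multiplicative inverse modulo 54705.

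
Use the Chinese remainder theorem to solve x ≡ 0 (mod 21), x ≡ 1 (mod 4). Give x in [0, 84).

21

Write x = 0 + 21·k. Then 21·k ≡ 1 − 0 ≡ 1 (mod 4).
Need 21⁻¹ mod 4. Extended Euclid on (4, 1):
4 = 4×1 + 0
21⁻¹ ≡ 1 (mod 4), so k ≡ 1·1 ≡ 1 (mod 4).
x = 0 + 21·1 = 21.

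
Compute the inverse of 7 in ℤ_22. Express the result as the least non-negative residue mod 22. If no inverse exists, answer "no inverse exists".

19

Extended Euclidean algorithm:
22 = 3*7 + 1
7 = 7*1 + 0
Since gcd(7, 22) = 1, back-substitute to write 1 as a combination:
1 = 22 − 3·7
Thus 7·(-3) ≡ 1 (mod 22); reducing, -3 mod 22 = 19.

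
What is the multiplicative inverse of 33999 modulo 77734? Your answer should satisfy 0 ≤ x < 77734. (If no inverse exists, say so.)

Apply the Euclidean algorithm to 77734 and 33999:
77734 = 2×33999 + 9736
33999 = 3×9736 + 4791
9736 = 2×4791 + 154
4791 = 31×154 + 17
154 = 9×17 + 1
17 = 17×1 + 0
gcd = 1, so the inverse exists. Back-substitute:
1 = 154 − 9·17
1 = −9·4791 + 280·154
1 = 280·9736 − 569·4791
1 = −569·33999 + 1987·9736
1 = 1987·77734 − 4543·33999
Hence 33999⁻¹ ≡ -4543 ≡ 73191 (mod 77734).

73191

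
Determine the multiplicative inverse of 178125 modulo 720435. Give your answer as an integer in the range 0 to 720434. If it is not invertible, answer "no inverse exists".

Compute gcd(178125, 720435):
720435 = 4·178125 + 7935
178125 = 22·7935 + 3555
7935 = 2·3555 + 825
3555 = 4·825 + 255
825 = 3·255 + 60
255 = 4·60 + 15
60 = 4·15 + 0
The gcd is 15, not 1, hence no inverse exists.

no inverse exists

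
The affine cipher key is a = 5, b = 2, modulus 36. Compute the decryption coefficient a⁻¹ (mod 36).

gcd(36, 5) by repeated division:
36 = 7×5 + 1
5 = 5×1 + 0
gcd = 1, so the inverse exists. Back-substitute:
1 = 36 − 7·5
Hence 5⁻¹ ≡ -7 ≡ 29 (mod 36).

29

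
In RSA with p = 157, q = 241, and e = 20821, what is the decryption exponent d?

φ(n) = (p−1)(q−1) = 156·240 = 37440.
Need d with 20821·d ≡ 1 (mod 37440). Apply the extended Euclidean algorithm:
37440 = 1*20821 + 16619
20821 = 1*16619 + 4202
16619 = 3*4202 + 4013
4202 = 1*4013 + 189
4013 = 21*189 + 44
189 = 4*44 + 13
44 = 3*13 + 5
13 = 2*5 + 3
5 = 1*3 + 2
3 = 1*2 + 1
2 = 2*1 + 0
Back-substitute:
1 = 3 − 2
1 = −5 + 2·3
1 = 2·13 − 5·5
1 = −5·44 + 17·13
1 = 17·189 − 73·44
1 = −73·4013 + 1550·189
1 = 1550·4202 − 1623·4013
1 = −1623·16619 + 6419·4202
1 = 6419·20821 − 8042·16619
1 = −8042·37440 + 14461·20821
So 20821·14461 ≡ 1 (mod 37440), hence d = 14461.

14461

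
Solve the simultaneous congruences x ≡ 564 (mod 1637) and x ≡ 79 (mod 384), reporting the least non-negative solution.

627535

Write x = 564 + 1637·k. Then 1637·k ≡ 79 − 564 ≡ 283 (mod 384).
Need 1637⁻¹ mod 384. Extended Euclid on (384, 101):
384 = 3×101 + 81
101 = 1×81 + 20
81 = 4×20 + 1
20 = 20×1 + 0
Back-substitute:
1 = 81 − 4·20
1 = −4·101 + 5·81
1 = 5·384 − 19·101
1637⁻¹ ≡ 365 (mod 384), so k ≡ 365·283 ≡ 383 (mod 384).
x = 564 + 1637·383 = 627535.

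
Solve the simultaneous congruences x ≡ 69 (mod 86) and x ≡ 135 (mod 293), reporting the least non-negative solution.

Write x = 69 + 86·k. Then 86·k ≡ 135 − 69 ≡ 66 (mod 293).
Need 86⁻¹ mod 293. Extended Euclid on (293, 86):
293 = 3·86 + 35
86 = 2·35 + 16
35 = 2·16 + 3
16 = 5·3 + 1
3 = 3·1 + 0
Back-substitute:
1 = 16 − 5·3
1 = −5·35 + 11·16
1 = 11·86 − 27·35
1 = −27·293 + 92·86
86⁻¹ ≡ 92 (mod 293), so k ≡ 92·66 ≡ 212 (mod 293).
x = 69 + 86·212 = 18301.

18301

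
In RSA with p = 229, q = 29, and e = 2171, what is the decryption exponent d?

4355

φ(n) = (p−1)(q−1) = 228·28 = 6384.
Need d with 2171·d ≡ 1 (mod 6384). Apply the extended Euclidean algorithm:
6384 = 2*2171 + 2042
2171 = 1*2042 + 129
2042 = 15*129 + 107
129 = 1*107 + 22
107 = 4*22 + 19
22 = 1*19 + 3
19 = 6*3 + 1
3 = 3*1 + 0
Back-substitute:
1 = 19 − 6·3
1 = −6·22 + 7·19
1 = 7·107 − 34·22
1 = −34·129 + 41·107
1 = 41·2042 − 649·129
1 = −649·2171 + 690·2042
1 = 690·6384 − 2029·2171
So 2171·(-2029) ≡ 1 (mod 6384), hence d ≡ -2029 ≡ 4355 (mod 6384).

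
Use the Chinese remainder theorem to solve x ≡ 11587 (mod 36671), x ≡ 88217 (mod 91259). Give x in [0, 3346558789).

Write x = 11587 + 36671·k. Then 36671·k ≡ 88217 − 11587 ≡ 76630 (mod 91259).
Need 36671⁻¹ mod 91259. Extended Euclid on (91259, 36671):
91259 = 2*36671 + 17917
36671 = 2*17917 + 837
17917 = 21*837 + 340
837 = 2*340 + 157
340 = 2*157 + 26
157 = 6*26 + 1
26 = 26*1 + 0
Back-substitute:
1 = 157 − 6·26
1 = −6·340 + 13·157
1 = 13·837 − 32·340
1 = −32·17917 + 685·837
1 = 685·36671 − 1402·17917
1 = −1402·91259 + 3489·36671
36671⁻¹ ≡ 3489 (mod 91259), so k ≡ 3489·76630 ≡ 64459 (mod 91259).
x = 11587 + 36671·64459 = 2363787576.

2363787576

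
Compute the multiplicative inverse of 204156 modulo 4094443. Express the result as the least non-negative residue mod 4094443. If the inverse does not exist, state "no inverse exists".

3651478

gcd(4094443, 204156) by repeated division:
4094443 = 20×204156 + 11323
204156 = 18×11323 + 342
11323 = 33×342 + 37
342 = 9×37 + 9
37 = 4×9 + 1
9 = 9×1 + 0
gcd = 1, so the inverse exists. Back-substitute:
1 = 37 − 4·9
1 = −4·342 + 37·37
1 = 37·11323 − 1225·342
1 = −1225·204156 + 22087·11323
1 = 22087·4094443 − 442965·204156
So 204156·(-442965) ≡ 1 (mod 4094443), and -442965 ≡ 3651478 (mod 4094443).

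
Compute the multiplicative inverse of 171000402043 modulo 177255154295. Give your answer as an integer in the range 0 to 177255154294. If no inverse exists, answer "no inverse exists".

133915337972

Apply the Euclidean algorithm to 177255154295 and 171000402043:
177255154295 = 1*171000402043 + 6254752252
171000402043 = 27*6254752252 + 2122091239
6254752252 = 2*2122091239 + 2010569774
2122091239 = 1*2010569774 + 111521465
2010569774 = 18*111521465 + 3183404
111521465 = 35*3183404 + 102325
3183404 = 31*102325 + 11329
102325 = 9*11329 + 364
11329 = 31*364 + 45
364 = 8*45 + 4
45 = 11*4 + 1
4 = 4*1 + 0
Since gcd(171000402043, 177255154295) = 1, back-substitute to write 1 as a combination:
1 = 45 − 11·4
1 = −11·364 + 89·45
1 = 89·11329 − 2770·364
1 = −2770·102325 + 25019·11329
1 = 25019·3183404 − 778359·102325
1 = −778359·111521465 + 27267584·3183404
1 = 27267584·2010569774 − 491594871·111521465
1 = −491594871·2122091239 + 518862455·2010569774
1 = 518862455·6254752252 − 1529319781·2122091239
1 = −1529319781·171000402043 + 41810496542·6254752252
1 = 41810496542·177255154295 − 43339816323·171000402043
So 171000402043·(-43339816323) ≡ 1 (mod 177255154295), and -43339816323 ≡ 133915337972 (mod 177255154295).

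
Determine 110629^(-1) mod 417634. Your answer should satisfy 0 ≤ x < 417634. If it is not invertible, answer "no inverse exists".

96461

Run Euclid on (417634, 110629):
417634 = 3×110629 + 85747
110629 = 1×85747 + 24882
85747 = 3×24882 + 11101
24882 = 2×11101 + 2680
11101 = 4×2680 + 381
2680 = 7×381 + 13
381 = 29×13 + 4
13 = 3×4 + 1
4 = 4×1 + 0
Since gcd(110629, 417634) = 1, back-substitute to write 1 as a combination:
1 = 13 − 3·4
1 = −3·381 + 88·13
1 = 88·2680 − 619·381
1 = −619·11101 + 2564·2680
1 = 2564·24882 − 5747·11101
1 = −5747·85747 + 19805·24882
1 = 19805·110629 − 25552·85747
1 = −25552·417634 + 96461·110629
So 110629·96461 ≡ 1 (mod 417634).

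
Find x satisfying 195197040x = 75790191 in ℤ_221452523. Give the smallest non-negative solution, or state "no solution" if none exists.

First find gcd(195197040, 221452523):
221452523 = 1×195197040 + 26255483
195197040 = 7×26255483 + 11408659
26255483 = 2×11408659 + 3438165
11408659 = 3×3438165 + 1094164
3438165 = 3×1094164 + 155673
1094164 = 7×155673 + 4453
155673 = 34×4453 + 4271
4453 = 1×4271 + 182
4271 = 23×182 + 85
182 = 2×85 + 12
85 = 7×12 + 1
12 = 12×1 + 0
gcd = 1, so a unique solution mod 221452523 exists.
Back-substitute for the Bézout coefficients:
1 = 85 − 7·12
1 = −7·182 + 15·85
1 = 15·4271 − 352·182
1 = −352·4453 + 367·4271
1 = 367·155673 − 12830·4453
1 = −12830·1094164 + 90177·155673
1 = 90177·3438165 − 283361·1094164
1 = −283361·11408659 + 940260·3438165
1 = 940260·26255483 − 2163881·11408659
1 = −2163881·195197040 + 16087427·26255483
1 = 16087427·221452523 − 18251308·195197040
So 195197040·(-18251308) ≡ 1 (mod 221452523), giving 195197040⁻¹ ≡ 203201215.
x ≡ 195197040⁻¹·75790191 ≡ 203201215·75790191 ≡ 69173745 (mod 221452523).

69173745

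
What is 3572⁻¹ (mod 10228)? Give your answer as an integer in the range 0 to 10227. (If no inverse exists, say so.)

no inverse exists

Compute gcd(3572, 10228):
10228 = 2*3572 + 3084
3572 = 1*3084 + 488
3084 = 6*488 + 156
488 = 3*156 + 20
156 = 7*20 + 16
20 = 1*16 + 4
16 = 4*4 + 0
gcd(3572, 10228) = 4 ≠ 1, so 3572 has no multiplicative inverse modulo 10228.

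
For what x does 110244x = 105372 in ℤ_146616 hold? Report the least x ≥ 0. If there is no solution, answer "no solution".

4403

First find gcd(110244, 146616):
146616 = 1·110244 + 36372
110244 = 3·36372 + 1128
36372 = 32·1128 + 276
1128 = 4·276 + 24
276 = 11·24 + 12
24 = 2·12 + 0
gcd = 12 and 12 | 105372, so solutions exist. Divide through by 12: 9187x ≡ 8781 (mod 12218).
Now find 9187⁻¹ mod 12218:
12218 = 1×9187 + 3031
9187 = 3×3031 + 94
3031 = 32×94 + 23
94 = 4×23 + 2
23 = 11×2 + 1
2 = 2×1 + 0
Back-substitute:
1 = 23 − 11·2
1 = −11·94 + 45·23
1 = 45·3031 − 1451·94
1 = −1451·9187 + 4398·3031
1 = 4398·12218 − 5849·9187
So 9187·(-5849) ≡ 1 (mod 12218), i.e. 9187⁻¹ ≡ 6369.
Then x ≡ 6369·8781 ≡ 4403 (mod 12218); the smallest non-negative solution is x = 4403.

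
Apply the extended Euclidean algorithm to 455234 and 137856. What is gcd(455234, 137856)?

Repeated division:
455234 = 3×137856 + 41666
137856 = 3×41666 + 12858
41666 = 3×12858 + 3092
12858 = 4×3092 + 490
3092 = 6×490 + 152
490 = 3×152 + 34
152 = 4×34 + 16
34 = 2×16 + 2
16 = 8×2 + 0
gcd(455234, 137856) = 2.
Express as a combination:
2 = 34 − 2·16
2 = −2·152 + 9·34
2 = 9·490 − 29·152
2 = −29·3092 + 183·490
2 = 183·12858 − 761·3092
2 = −761·41666 + 2466·12858
2 = 2466·137856 − 8159·41666
2 = −8159·455234 + 26943·137856
So 2 = (-8159)·455234 + (26943)·137856.

2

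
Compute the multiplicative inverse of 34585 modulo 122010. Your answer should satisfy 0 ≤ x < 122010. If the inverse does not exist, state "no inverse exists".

Euclidean algorithm on 122010, 34585:
122010 = 3*34585 + 18255
34585 = 1*18255 + 16330
18255 = 1*16330 + 1925
16330 = 8*1925 + 930
1925 = 2*930 + 65
930 = 14*65 + 20
65 = 3*20 + 5
20 = 4*5 + 0
gcd(34585, 122010) = 5 ≠ 1, so 34585 has no multiplicative inverse modulo 122010.

no inverse exists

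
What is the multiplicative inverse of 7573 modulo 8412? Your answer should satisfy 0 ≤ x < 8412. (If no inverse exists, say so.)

Apply the Euclidean algorithm to 8412 and 7573:
8412 = 1·7573 + 839
7573 = 9·839 + 22
839 = 38·22 + 3
22 = 7·3 + 1
3 = 3·1 + 0
Since gcd(7573, 8412) = 1, back-substitute to write 1 as a combination:
1 = 22 − 7·3
1 = −7·839 + 267·22
1 = 267·7573 − 2410·839
1 = −2410·8412 + 2677·7573
So 7573·2677 ≡ 1 (mod 8412).

2677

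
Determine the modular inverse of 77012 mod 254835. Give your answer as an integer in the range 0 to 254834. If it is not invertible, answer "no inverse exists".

Run Euclid on (254835, 77012):
254835 = 3×77012 + 23799
77012 = 3×23799 + 5615
23799 = 4×5615 + 1339
5615 = 4×1339 + 259
1339 = 5×259 + 44
259 = 5×44 + 39
44 = 1×39 + 5
39 = 7×5 + 4
5 = 1×4 + 1
4 = 4×1 + 0
Since gcd(77012, 254835) = 1, back-substitute to write 1 as a combination:
1 = 5 − 4
1 = −39 + 8·5
1 = 8·44 − 9·39
1 = −9·259 + 53·44
1 = 53·1339 − 274·259
1 = −274·5615 + 1149·1339
1 = 1149·23799 − 4870·5615
1 = −4870·77012 + 15759·23799
1 = 15759·254835 − 52147·77012
Thus 77012·(-52147) ≡ 1 (mod 254835); reducing, -52147 mod 254835 = 202688.

202688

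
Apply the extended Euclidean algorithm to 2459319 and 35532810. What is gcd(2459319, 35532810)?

3

Apply Euclid's algorithm to 35532810 and 2459319:
35532810 = 14×2459319 + 1102344
2459319 = 2×1102344 + 254631
1102344 = 4×254631 + 83820
254631 = 3×83820 + 3171
83820 = 26×3171 + 1374
3171 = 2×1374 + 423
1374 = 3×423 + 105
423 = 4×105 + 3
105 = 35×3 + 0
gcd(2459319, 35532810) = 3.
Working backward:
3 = 423 − 4·105
3 = −4·1374 + 13·423
3 = 13·3171 − 30·1374
3 = −30·83820 + 793·3171
3 = 793·254631 − 2409·83820
3 = −2409·1102344 + 10429·254631
3 = 10429·2459319 − 23267·1102344
3 = −23267·35532810 + 336167·2459319
So 3 = (-23267)·35532810 + (336167)·2459319.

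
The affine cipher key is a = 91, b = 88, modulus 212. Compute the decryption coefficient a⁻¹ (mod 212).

7

gcd(212, 91) by repeated division:
212 = 2*91 + 30
91 = 3*30 + 1
30 = 30*1 + 0
Since gcd(91, 212) = 1, back-substitute to write 1 as a combination:
1 = 91 − 3·30
1 = −3·212 + 7·91
So 91·7 ≡ 1 (mod 212).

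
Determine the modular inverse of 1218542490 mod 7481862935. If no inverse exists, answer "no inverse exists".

no inverse exists

Euclidean algorithm on 7481862935, 1218542490:
7481862935 = 6×1218542490 + 170607995
1218542490 = 7×170607995 + 24286525
170607995 = 7×24286525 + 602320
24286525 = 40×602320 + 193725
602320 = 3×193725 + 21145
193725 = 9×21145 + 3420
21145 = 6×3420 + 625
3420 = 5×625 + 295
625 = 2×295 + 35
295 = 8×35 + 15
35 = 2×15 + 5
15 = 3×5 + 0
gcd(1218542490, 7481862935) = 5 ≠ 1, so 1218542490 has no multiplicative inverse modulo 7481862935.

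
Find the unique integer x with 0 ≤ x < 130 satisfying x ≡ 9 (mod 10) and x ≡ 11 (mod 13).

89

Write x = 9 + 10·k. Then 10·k ≡ 11 − 9 ≡ 2 (mod 13).
Need 10⁻¹ mod 13. Extended Euclid on (13, 10):
13 = 1·10 + 3
10 = 3·3 + 1
3 = 3·1 + 0
Back-substitute:
1 = 10 − 3·3
1 = −3·13 + 4·10
10⁻¹ ≡ 4 (mod 13), so k ≡ 4·2 ≡ 8 (mod 13).
x = 9 + 10·8 = 89.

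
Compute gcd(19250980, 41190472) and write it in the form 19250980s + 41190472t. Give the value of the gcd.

4

Euclidean algorithm:
41190472 = 2*19250980 + 2688512
19250980 = 7*2688512 + 431396
2688512 = 6*431396 + 100136
431396 = 4*100136 + 30852
100136 = 3*30852 + 7580
30852 = 4*7580 + 532
7580 = 14*532 + 132
532 = 4*132 + 4
132 = 33*4 + 0
gcd(19250980, 41190472) = 4.
Back-substituting:
4 = 532 − 4·132
4 = −4·7580 + 57·532
4 = 57·30852 − 232·7580
4 = −232·100136 + 753·30852
4 = 753·431396 − 3244·100136
4 = −3244·2688512 + 20217·431396
4 = 20217·19250980 − 144763·2688512
4 = −144763·41190472 + 309743·19250980
So 4 = (-144763)·41190472 + (309743)·19250980.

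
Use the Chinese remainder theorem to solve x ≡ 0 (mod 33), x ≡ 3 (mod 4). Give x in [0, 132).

Write x = 0 + 33·k. Then 33·k ≡ 3 − 0 ≡ 3 (mod 4).
Need 33⁻¹ mod 4. Extended Euclid on (4, 1):
4 = 4×1 + 0
33⁻¹ ≡ 1 (mod 4), so k ≡ 1·3 ≡ 3 (mod 4).
x = 0 + 33·3 = 99.

99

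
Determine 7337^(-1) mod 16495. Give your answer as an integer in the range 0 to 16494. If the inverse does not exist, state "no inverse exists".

gcd(16495, 7337) by repeated division:
16495 = 2×7337 + 1821
7337 = 4×1821 + 53
1821 = 34×53 + 19
53 = 2×19 + 15
19 = 1×15 + 4
15 = 3×4 + 3
4 = 1×3 + 1
3 = 3×1 + 0
The gcd is 1. Working backward:
1 = 4 − 3
1 = −15 + 4·4
1 = 4·19 − 5·15
1 = −5·53 + 14·19
1 = 14·1821 − 481·53
1 = −481·7337 + 1938·1821
1 = 1938·16495 − 4357·7337
Hence 7337⁻¹ ≡ -4357 ≡ 12138 (mod 16495).

12138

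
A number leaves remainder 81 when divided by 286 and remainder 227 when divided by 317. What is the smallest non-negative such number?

Write x = 81 + 286·k. Then 286·k ≡ 227 − 81 ≡ 146 (mod 317).
Need 286⁻¹ mod 317. Extended Euclid on (317, 286):
317 = 1×286 + 31
286 = 9×31 + 7
31 = 4×7 + 3
7 = 2×3 + 1
3 = 3×1 + 0
Back-substitute:
1 = 7 − 2·3
1 = −2·31 + 9·7
1 = 9·286 − 83·31
1 = −83·317 + 92·286
286⁻¹ ≡ 92 (mod 317), so k ≡ 92·146 ≡ 118 (mod 317).
x = 81 + 286·118 = 33829.

33829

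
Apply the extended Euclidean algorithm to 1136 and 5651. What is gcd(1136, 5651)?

Apply Euclid's algorithm to 5651 and 1136:
5651 = 4·1136 + 1107
1136 = 1·1107 + 29
1107 = 38·29 + 5
29 = 5·5 + 4
5 = 1·4 + 1
4 = 4·1 + 0
gcd(1136, 5651) = 1.
Back-substituting:
1 = 5 − 4
1 = −29 + 6·5
1 = 6·1107 − 229·29
1 = −229·1136 + 235·1107
1 = 235·5651 − 1169·1136
So 1 = (235)·5651 + (-1169)·1136.

1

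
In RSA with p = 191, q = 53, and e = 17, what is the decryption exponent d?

6393

φ(n) = (p−1)(q−1) = 190·52 = 9880.
Need d with 17·d ≡ 1 (mod 9880). Apply the extended Euclidean algorithm:
9880 = 581×17 + 3
17 = 5×3 + 2
3 = 1×2 + 1
2 = 2×1 + 0
Back-substitute:
1 = 3 − 2
1 = −17 + 6·3
1 = 6·9880 − 3487·17
So 17·(-3487) ≡ 1 (mod 9880), hence d ≡ -3487 ≡ 6393 (mod 9880).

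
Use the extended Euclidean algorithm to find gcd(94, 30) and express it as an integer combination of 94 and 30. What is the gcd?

Repeated division:
94 = 3*30 + 4
30 = 7*4 + 2
4 = 2*2 + 0
gcd(94, 30) = 2.
Express as a combination:
2 = 30 − 7·4
2 = −7·94 + 22·30
So 2 = (-7)·94 + (22)·30.

2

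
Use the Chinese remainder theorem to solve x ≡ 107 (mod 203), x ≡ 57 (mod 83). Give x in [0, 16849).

9851

Write x = 107 + 203·k. Then 203·k ≡ 57 − 107 ≡ 33 (mod 83).
Need 203⁻¹ mod 83. Extended Euclid on (83, 37):
83 = 2·37 + 9
37 = 4·9 + 1
9 = 9·1 + 0
Back-substitute:
1 = 37 − 4·9
1 = −4·83 + 9·37
203⁻¹ ≡ 9 (mod 83), so k ≡ 9·33 ≡ 48 (mod 83).
x = 107 + 203·48 = 9851.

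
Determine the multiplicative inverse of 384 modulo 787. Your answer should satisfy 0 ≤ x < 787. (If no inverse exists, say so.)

207

Extended Euclidean algorithm:
787 = 2×384 + 19
384 = 20×19 + 4
19 = 4×4 + 3
4 = 1×3 + 1
3 = 3×1 + 0
gcd = 1, so the inverse exists. Back-substitute:
1 = 4 − 3
1 = −19 + 5·4
1 = 5·384 − 101·19
1 = −101·787 + 207·384
So 384·207 ≡ 1 (mod 787).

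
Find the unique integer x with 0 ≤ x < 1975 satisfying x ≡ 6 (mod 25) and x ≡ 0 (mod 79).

Write x = 6 + 25·k. Then 25·k ≡ 0 − 6 ≡ 73 (mod 79).
Need 25⁻¹ mod 79. Extended Euclid on (79, 25):
79 = 3*25 + 4
25 = 6*4 + 1
4 = 4*1 + 0
Back-substitute:
1 = 25 − 6·4
1 = −6·79 + 19·25
25⁻¹ ≡ 19 (mod 79), so k ≡ 19·73 ≡ 44 (mod 79).
x = 6 + 25·44 = 1106.

1106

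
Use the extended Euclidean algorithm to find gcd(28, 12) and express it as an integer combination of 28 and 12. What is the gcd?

Euclidean algorithm:
28 = 2·12 + 4
12 = 3·4 + 0
gcd(28, 12) = 4.
Working backward:
4 = 28 − 2·12
So 4 = (1)·28 + (-2)·12.

4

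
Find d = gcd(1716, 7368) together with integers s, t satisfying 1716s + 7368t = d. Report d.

12

Euclidean algorithm:
7368 = 4*1716 + 504
1716 = 3*504 + 204
504 = 2*204 + 96
204 = 2*96 + 12
96 = 8*12 + 0
gcd(1716, 7368) = 12.
Back-substituting:
12 = 204 − 2·96
12 = −2·504 + 5·204
12 = 5·1716 − 17·504
12 = −17·7368 + 73·1716
So 12 = (-17)·7368 + (73)·1716.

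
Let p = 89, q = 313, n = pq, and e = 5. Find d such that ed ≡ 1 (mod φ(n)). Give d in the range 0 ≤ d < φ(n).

φ(n) = (p−1)(q−1) = 88·312 = 27456.
Need d with 5·d ≡ 1 (mod 27456). Apply the extended Euclidean algorithm:
27456 = 5491×5 + 1
5 = 5×1 + 0
Back-substitute:
1 = 27456 − 5491·5
So 5·(-5491) ≡ 1 (mod 27456), hence d ≡ -5491 ≡ 21965 (mod 27456).

21965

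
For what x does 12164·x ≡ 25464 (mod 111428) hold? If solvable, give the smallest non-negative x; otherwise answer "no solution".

First find gcd(12164, 111428):
111428 = 9·12164 + 1952
12164 = 6·1952 + 452
1952 = 4·452 + 144
452 = 3·144 + 20
144 = 7·20 + 4
20 = 5·4 + 0
gcd = 4 and 4 | 25464, so solutions exist. Divide through by 4: 3041x ≡ 6366 (mod 27857).
Now find 3041⁻¹ mod 27857:
27857 = 9·3041 + 488
3041 = 6·488 + 113
488 = 4·113 + 36
113 = 3·36 + 5
36 = 7·5 + 1
5 = 5·1 + 0
Back-substitute:
1 = 36 − 7·5
1 = −7·113 + 22·36
1 = 22·488 − 95·113
1 = −95·3041 + 592·488
1 = 592·27857 − 5423·3041
So 3041·(-5423) ≡ 1 (mod 27857), i.e. 3041⁻¹ ≡ 22434.
Then x ≡ 22434·6366 ≡ 19862 (mod 27857); the smallest non-negative solution is x = 19862.

19862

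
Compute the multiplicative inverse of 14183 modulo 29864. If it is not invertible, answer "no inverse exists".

16487

Run Euclid on (29864, 14183):
29864 = 2×14183 + 1498
14183 = 9×1498 + 701
1498 = 2×701 + 96
701 = 7×96 + 29
96 = 3×29 + 9
29 = 3×9 + 2
9 = 4×2 + 1
2 = 2×1 + 0
The gcd is 1. Working backward:
1 = 9 − 4·2
1 = −4·29 + 13·9
1 = 13·96 − 43·29
1 = −43·701 + 314·96
1 = 314·1498 − 671·701
1 = −671·14183 + 6353·1498
1 = 6353·29864 − 13377·14183
Thus 14183·(-13377) ≡ 1 (mod 29864); reducing, -13377 mod 29864 = 16487.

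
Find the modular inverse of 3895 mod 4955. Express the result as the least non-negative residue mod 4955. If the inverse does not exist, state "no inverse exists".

Compute gcd(3895, 4955):
4955 = 1*3895 + 1060
3895 = 3*1060 + 715
1060 = 1*715 + 345
715 = 2*345 + 25
345 = 13*25 + 20
25 = 1*20 + 5
20 = 4*5 + 0
The gcd is 5, not 1, hence no inverse exists.

no inverse exists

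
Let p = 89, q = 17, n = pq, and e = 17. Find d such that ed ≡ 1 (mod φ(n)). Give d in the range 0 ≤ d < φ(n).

φ(n) = (p−1)(q−1) = 88·16 = 1408.
Need d with 17·d ≡ 1 (mod 1408). Apply the extended Euclidean algorithm:
1408 = 82×17 + 14
17 = 1×14 + 3
14 = 4×3 + 2
3 = 1×2 + 1
2 = 2×1 + 0
Back-substitute:
1 = 3 − 2
1 = −14 + 5·3
1 = 5·17 − 6·14
1 = −6·1408 + 497·17
So 17·497 ≡ 1 (mod 1408), hence d = 497.

497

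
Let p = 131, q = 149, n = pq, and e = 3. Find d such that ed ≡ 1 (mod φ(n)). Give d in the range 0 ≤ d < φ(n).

12827

φ(n) = (p−1)(q−1) = 130·148 = 19240.
Need d with 3·d ≡ 1 (mod 19240). Apply the extended Euclidean algorithm:
19240 = 6413×3 + 1
3 = 3×1 + 0
Back-substitute:
1 = 19240 − 6413·3
So 3·(-6413) ≡ 1 (mod 19240), hence d ≡ -6413 ≡ 12827 (mod 19240).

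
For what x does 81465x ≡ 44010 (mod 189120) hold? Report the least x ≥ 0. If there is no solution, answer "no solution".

4026

First find gcd(81465, 189120):
189120 = 2·81465 + 26190
81465 = 3·26190 + 2895
26190 = 9·2895 + 135
2895 = 21·135 + 60
135 = 2·60 + 15
60 = 4·15 + 0
gcd = 15 and 15 | 44010, so solutions exist. Divide through by 15: 5431x ≡ 2934 (mod 12608).
Now find 5431⁻¹ mod 12608:
12608 = 2×5431 + 1746
5431 = 3×1746 + 193
1746 = 9×193 + 9
193 = 21×9 + 4
9 = 2×4 + 1
4 = 4×1 + 0
Back-substitute:
1 = 9 − 2·4
1 = −2·193 + 43·9
1 = 43·1746 − 389·193
1 = −389·5431 + 1210·1746
1 = 1210·12608 − 2809·5431
So 5431·(-2809) ≡ 1 (mod 12608), i.e. 5431⁻¹ ≡ 9799.
Then x ≡ 9799·2934 ≡ 4026 (mod 12608); the smallest non-negative solution is x = 4026.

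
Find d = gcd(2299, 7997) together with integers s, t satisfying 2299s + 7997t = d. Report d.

11

Apply Euclid's algorithm to 7997 and 2299:
7997 = 3·2299 + 1100
2299 = 2·1100 + 99
1100 = 11·99 + 11
99 = 9·11 + 0
gcd(2299, 7997) = 11.
Working backward:
11 = 1100 − 11·99
11 = −11·2299 + 23·1100
11 = 23·7997 − 80·2299
So 11 = (23)·7997 + (-80)·2299.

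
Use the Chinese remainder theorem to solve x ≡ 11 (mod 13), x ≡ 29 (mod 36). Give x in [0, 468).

Write x = 11 + 13·k. Then 13·k ≡ 29 − 11 ≡ 18 (mod 36).
Need 13⁻¹ mod 36. Extended Euclid on (36, 13):
36 = 2×13 + 10
13 = 1×10 + 3
10 = 3×3 + 1
3 = 3×1 + 0
Back-substitute:
1 = 10 − 3·3
1 = −3·13 + 4·10
1 = 4·36 − 11·13
13⁻¹ ≡ 25 (mod 36), so k ≡ 25·18 ≡ 18 (mod 36).
x = 11 + 13·18 = 245.

245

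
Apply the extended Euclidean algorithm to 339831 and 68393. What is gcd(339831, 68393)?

Euclidean algorithm:
339831 = 4·68393 + 66259
68393 = 1·66259 + 2134
66259 = 31·2134 + 105
2134 = 20·105 + 34
105 = 3·34 + 3
34 = 11·3 + 1
3 = 3·1 + 0
gcd(339831, 68393) = 1.
Back-substituting:
1 = 34 − 11·3
1 = −11·105 + 34·34
1 = 34·2134 − 691·105
1 = −691·66259 + 21455·2134
1 = 21455·68393 − 22146·66259
1 = −22146·339831 + 110039·68393
So 1 = (-22146)·339831 + (110039)·68393.

1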